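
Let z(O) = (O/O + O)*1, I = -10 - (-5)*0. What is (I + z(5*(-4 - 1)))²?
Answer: 1156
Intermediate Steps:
I = -10 (I = -10 - 1*0 = -10 + 0 = -10)
z(O) = 1 + O (z(O) = (1 + O)*1 = 1 + O)
(I + z(5*(-4 - 1)))² = (-10 + (1 + 5*(-4 - 1)))² = (-10 + (1 + 5*(-5)))² = (-10 + (1 - 25))² = (-10 - 24)² = (-34)² = 1156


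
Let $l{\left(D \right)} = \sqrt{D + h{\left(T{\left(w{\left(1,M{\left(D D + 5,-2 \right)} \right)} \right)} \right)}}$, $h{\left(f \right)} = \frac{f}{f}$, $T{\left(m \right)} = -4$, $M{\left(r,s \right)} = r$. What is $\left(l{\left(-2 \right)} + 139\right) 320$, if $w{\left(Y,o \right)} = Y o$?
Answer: $44480 + 320 i \approx 44480.0 + 320.0 i$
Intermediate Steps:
$h{\left(f \right)} = 1$
$l{\left(D \right)} = \sqrt{1 + D}$ ($l{\left(D \right)} = \sqrt{D + 1} = \sqrt{1 + D}$)
$\left(l{\left(-2 \right)} + 139\right) 320 = \left(\sqrt{1 - 2} + 139\right) 320 = \left(\sqrt{-1} + 139\right) 320 = \left(i + 139\right) 320 = \left(139 + i\right) 320 = 44480 + 320 i$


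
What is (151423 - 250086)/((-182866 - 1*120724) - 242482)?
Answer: 98663/546072 ≈ 0.18068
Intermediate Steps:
(151423 - 250086)/((-182866 - 1*120724) - 242482) = -98663/((-182866 - 120724) - 242482) = -98663/(-303590 - 242482) = -98663/(-546072) = -98663*(-1/546072) = 98663/546072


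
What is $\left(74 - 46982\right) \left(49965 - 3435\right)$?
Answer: $-2182629240$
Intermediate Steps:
$\left(74 - 46982\right) \left(49965 - 3435\right) = \left(-46908\right) 46530 = -2182629240$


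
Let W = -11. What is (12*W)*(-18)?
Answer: 2376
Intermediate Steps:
(12*W)*(-18) = (12*(-11))*(-18) = -132*(-18) = 2376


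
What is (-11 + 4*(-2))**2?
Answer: 361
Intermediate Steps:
(-11 + 4*(-2))**2 = (-11 - 8)**2 = (-19)**2 = 361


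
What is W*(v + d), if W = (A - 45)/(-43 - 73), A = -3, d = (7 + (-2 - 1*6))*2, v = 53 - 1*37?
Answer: 168/29 ≈ 5.7931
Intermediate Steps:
v = 16 (v = 53 - 37 = 16)
d = -2 (d = (7 + (-2 - 6))*2 = (7 - 8)*2 = -1*2 = -2)
W = 12/29 (W = (-3 - 45)/(-43 - 73) = -48/(-116) = -48*(-1/116) = 12/29 ≈ 0.41379)
W*(v + d) = 12*(16 - 2)/29 = (12/29)*14 = 168/29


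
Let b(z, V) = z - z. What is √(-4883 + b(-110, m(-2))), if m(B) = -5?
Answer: I*√4883 ≈ 69.878*I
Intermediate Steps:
b(z, V) = 0
√(-4883 + b(-110, m(-2))) = √(-4883 + 0) = √(-4883) = I*√4883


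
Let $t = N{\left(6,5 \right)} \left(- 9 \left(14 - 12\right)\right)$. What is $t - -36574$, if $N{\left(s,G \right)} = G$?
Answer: $36484$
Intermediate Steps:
$t = -90$ ($t = 5 \left(- 9 \left(14 - 12\right)\right) = 5 \left(\left(-9\right) 2\right) = 5 \left(-18\right) = -90$)
$t - -36574 = -90 - -36574 = -90 + 36574 = 36484$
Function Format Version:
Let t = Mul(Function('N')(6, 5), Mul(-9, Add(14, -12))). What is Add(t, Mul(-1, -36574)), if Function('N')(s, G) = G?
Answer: 36484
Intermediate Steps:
t = -90 (t = Mul(5, Mul(-9, Add(14, -12))) = Mul(5, Mul(-9, 2)) = Mul(5, -18) = -90)
Add(t, Mul(-1, -36574)) = Add(-90, Mul(-1, -36574)) = Add(-90, 36574) = 36484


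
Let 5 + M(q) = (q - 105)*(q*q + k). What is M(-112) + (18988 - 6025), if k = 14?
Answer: -2712128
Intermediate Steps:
M(q) = -5 + (-105 + q)*(14 + q**2) (M(q) = -5 + (q - 105)*(q*q + 14) = -5 + (-105 + q)*(q**2 + 14) = -5 + (-105 + q)*(14 + q**2))
M(-112) + (18988 - 6025) = (-1475 + (-112)**3 - 105*(-112)**2 + 14*(-112)) + (18988 - 6025) = (-1475 - 1404928 - 105*12544 - 1568) + 12963 = (-1475 - 1404928 - 1317120 - 1568) + 12963 = -2725091 + 12963 = -2712128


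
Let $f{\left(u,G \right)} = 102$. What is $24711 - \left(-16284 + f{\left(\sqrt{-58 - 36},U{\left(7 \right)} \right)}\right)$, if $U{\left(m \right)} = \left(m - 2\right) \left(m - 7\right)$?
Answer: $40893$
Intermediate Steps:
$U{\left(m \right)} = \left(-7 + m\right) \left(-2 + m\right)$ ($U{\left(m \right)} = \left(-2 + m\right) \left(-7 + m\right) = \left(-7 + m\right) \left(-2 + m\right)$)
$24711 - \left(-16284 + f{\left(\sqrt{-58 - 36},U{\left(7 \right)} \right)}\right) = 24711 - \left(-16284 + 102\right) = 24711 - -16182 = 24711 + 16182 = 40893$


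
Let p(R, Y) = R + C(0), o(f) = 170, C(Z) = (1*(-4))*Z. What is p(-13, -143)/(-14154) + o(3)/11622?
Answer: 426211/27416298 ≈ 0.015546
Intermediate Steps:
C(Z) = -4*Z
p(R, Y) = R (p(R, Y) = R - 4*0 = R + 0 = R)
p(-13, -143)/(-14154) + o(3)/11622 = -13/(-14154) + 170/11622 = -13*(-1/14154) + 170*(1/11622) = 13/14154 + 85/5811 = 426211/27416298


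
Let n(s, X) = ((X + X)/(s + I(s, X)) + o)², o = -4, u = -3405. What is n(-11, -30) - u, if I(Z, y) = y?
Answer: 5734621/1681 ≈ 3411.4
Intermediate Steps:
n(s, X) = (-4 + 2*X/(X + s))² (n(s, X) = ((X + X)/(s + X) - 4)² = ((2*X)/(X + s) - 4)² = (2*X/(X + s) - 4)² = (-4 + 2*X/(X + s))²)
n(-11, -30) - u = 4*(-30 + 2*(-11))²/(-30 - 11)² - 1*(-3405) = 4*(-30 - 22)²/(-41)² + 3405 = 4*(1/1681)*(-52)² + 3405 = 4*(1/1681)*2704 + 3405 = 10816/1681 + 3405 = 5734621/1681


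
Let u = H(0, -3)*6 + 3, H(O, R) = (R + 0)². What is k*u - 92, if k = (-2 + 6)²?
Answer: 820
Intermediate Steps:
H(O, R) = R²
k = 16 (k = 4² = 16)
u = 57 (u = (-3)²*6 + 3 = 9*6 + 3 = 54 + 3 = 57)
k*u - 92 = 16*57 - 92 = 912 - 92 = 820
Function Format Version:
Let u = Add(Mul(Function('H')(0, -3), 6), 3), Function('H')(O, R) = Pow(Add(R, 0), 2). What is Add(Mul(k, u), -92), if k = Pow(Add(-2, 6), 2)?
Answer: 820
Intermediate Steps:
Function('H')(O, R) = Pow(R, 2)
k = 16 (k = Pow(4, 2) = 16)
u = 57 (u = Add(Mul(Pow(-3, 2), 6), 3) = Add(Mul(9, 6), 3) = Add(54, 3) = 57)
Add(Mul(k, u), -92) = Add(Mul(16, 57), -92) = Add(912, -92) = 820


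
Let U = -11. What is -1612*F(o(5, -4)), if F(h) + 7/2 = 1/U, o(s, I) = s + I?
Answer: 63674/11 ≈ 5788.5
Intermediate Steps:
o(s, I) = I + s
F(h) = -79/22 (F(h) = -7/2 + 1/(-11) = -7/2 - 1/11 = -79/22)
-1612*F(o(5, -4)) = -1612*(-79/22) = 63674/11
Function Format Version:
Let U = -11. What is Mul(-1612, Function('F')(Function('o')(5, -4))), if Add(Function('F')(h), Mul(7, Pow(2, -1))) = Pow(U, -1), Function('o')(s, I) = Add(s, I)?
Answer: Rational(63674, 11) ≈ 5788.5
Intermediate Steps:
Function('o')(s, I) = Add(I, s)
Function('F')(h) = Rational(-79, 22) (Function('F')(h) = Add(Rational(-7, 2), Pow(-11, -1)) = Add(Rational(-7, 2), Rational(-1, 11)) = Rational(-79, 22))
Mul(-1612, Function('F')(Function('o')(5, -4))) = Mul(-1612, Rational(-79, 22)) = Rational(63674, 11)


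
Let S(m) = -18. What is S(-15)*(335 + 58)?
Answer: -7074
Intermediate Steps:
S(-15)*(335 + 58) = -18*(335 + 58) = -18*393 = -7074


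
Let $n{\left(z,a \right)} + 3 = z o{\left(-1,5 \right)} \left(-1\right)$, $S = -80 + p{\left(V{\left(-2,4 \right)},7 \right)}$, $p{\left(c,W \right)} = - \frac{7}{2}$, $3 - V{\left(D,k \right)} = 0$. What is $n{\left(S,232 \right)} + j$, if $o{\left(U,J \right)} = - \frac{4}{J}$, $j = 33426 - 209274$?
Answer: $- \frac{879589}{5} \approx -1.7592 \cdot 10^{5}$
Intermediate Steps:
$V{\left(D,k \right)} = 3$ ($V{\left(D,k \right)} = 3 - 0 = 3 + 0 = 3$)
$p{\left(c,W \right)} = - \frac{7}{2}$ ($p{\left(c,W \right)} = \left(-7\right) \frac{1}{2} = - \frac{7}{2}$)
$j = -175848$ ($j = 33426 - 209274 = -175848$)
$S = - \frac{167}{2}$ ($S = -80 - \frac{7}{2} = - \frac{167}{2} \approx -83.5$)
$n{\left(z,a \right)} = -3 + \frac{4 z}{5}$ ($n{\left(z,a \right)} = -3 + z \left(- \frac{4}{5}\right) \left(-1\right) = -3 + - \frac{4 z}{5} \left(-1\right) = -3 + \frac{4 z}{5}$)
$n{\left(S,232 \right)} + j = \left(-3 + \frac{4}{5} \left(- \frac{167}{2}\right)\right) - 175848 = \left(-3 - \frac{334}{5}\right) - 175848 = - \frac{349}{5} - 175848 = - \frac{879589}{5}$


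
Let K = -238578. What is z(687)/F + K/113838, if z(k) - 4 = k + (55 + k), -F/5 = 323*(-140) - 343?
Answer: -9031419536/4322333995 ≈ -2.0895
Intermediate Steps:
F = 227815 (F = -5*(323*(-140) - 343) = -5*(-45220 - 343) = -5*(-45563) = 227815)
z(k) = 59 + 2*k (z(k) = 4 + (k + (55 + k)) = 4 + (55 + 2*k) = 59 + 2*k)
z(687)/F + K/113838 = (59 + 2*687)/227815 - 238578/113838 = (59 + 1374)*(1/227815) - 238578*1/113838 = 1433*(1/227815) - 39763/18973 = 1433/227815 - 39763/18973 = -9031419536/4322333995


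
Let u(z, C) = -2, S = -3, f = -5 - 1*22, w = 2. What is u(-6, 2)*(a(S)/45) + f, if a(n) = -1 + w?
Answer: -1217/45 ≈ -27.044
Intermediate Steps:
f = -27 (f = -5 - 22 = -27)
a(n) = 1 (a(n) = -1 + 2 = 1)
u(-6, 2)*(a(S)/45) + f = -2/45 - 27 = -1217/45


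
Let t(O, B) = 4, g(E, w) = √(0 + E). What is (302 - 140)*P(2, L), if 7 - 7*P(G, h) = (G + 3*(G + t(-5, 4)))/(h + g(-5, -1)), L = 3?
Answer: 3078/49 + 1620*I*√5/49 ≈ 62.816 + 73.927*I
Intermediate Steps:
g(E, w) = √E
P(G, h) = 1 - (12 + 4*G)/(7*(h + I*√5)) (P(G, h) = 1 - (G + 3*(G + 4))/(7*(h + √(-5))) = 1 - (G + 3*(4 + G))/(7*(h + I*√5)) = 1 - (G + (12 + 3*G))/(7*(h + I*√5)) = 1 - (12 + 4*G)/(7*(h + I*√5)))
(302 - 140)*P(2, L) = (302 - 140)*((-12/7 + 3 - 4/7*2 + I*√5)/(3 + I*√5)) = 162*((-12/7 + 3 - 8/7 + I*√5)/(3 + I*√5)) = 162*((⅐ + I*√5)/(3 + I*√5)) = 162*(⅐ + I*√5)/(3 + I*√5)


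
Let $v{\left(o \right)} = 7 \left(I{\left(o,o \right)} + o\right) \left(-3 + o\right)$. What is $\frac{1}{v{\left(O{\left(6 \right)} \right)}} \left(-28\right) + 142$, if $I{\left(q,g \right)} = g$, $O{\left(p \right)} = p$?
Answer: $\frac{1277}{9} \approx 141.89$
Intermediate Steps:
$v{\left(o \right)} = 14 o \left(-3 + o\right)$ ($v{\left(o \right)} = 7 \left(o + o\right) \left(-3 + o\right) = 7 \cdot 2 o \left(-3 + o\right) = 14 o \left(-3 + o\right)$)
$\frac{1}{v{\left(O{\left(6 \right)} \right)}} \left(-28\right) + 142 = \frac{1}{14 \cdot 6 \left(-3 + 6\right)} \left(-28\right) + 142 = \frac{1}{14 \cdot 6 \cdot 3} \left(-28\right) + 142 = \frac{1}{252} \left(-28\right) + 142 = - \frac{1}{9} + 142 = \frac{1277}{9}$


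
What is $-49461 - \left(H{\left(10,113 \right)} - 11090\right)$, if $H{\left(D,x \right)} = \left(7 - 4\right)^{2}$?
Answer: $-38380$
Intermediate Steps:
$H{\left(D,x \right)} = 9$ ($H{\left(D,x \right)} = 3^{2} = 9$)
$-49461 - \left(H{\left(10,113 \right)} - 11090\right) = -49461 - \left(9 - 11090\right) = -49461 - -11081 = -49461 + 11081 = -38380$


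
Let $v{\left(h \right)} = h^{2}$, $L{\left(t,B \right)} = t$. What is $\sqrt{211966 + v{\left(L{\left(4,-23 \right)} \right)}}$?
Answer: $\sqrt{211982} \approx 460.42$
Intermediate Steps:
$\sqrt{211966 + v{\left(L{\left(4,-23 \right)} \right)}} = \sqrt{211966 + 4^{2}} = \sqrt{211966 + 16} = \sqrt{211982}$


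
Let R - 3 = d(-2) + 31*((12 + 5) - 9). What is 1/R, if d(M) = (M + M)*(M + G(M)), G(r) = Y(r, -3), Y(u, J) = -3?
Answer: 1/271 ≈ 0.0036900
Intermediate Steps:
G(r) = -3
d(M) = 2*M*(-3 + M) (d(M) = (M + M)*(M - 3) = (2*M)*(-3 + M) = 2*M*(-3 + M))
R = 271 (R = 3 + (2*(-2)*(-3 - 2) + 31*((12 + 5) - 9)) = 3 + (2*(-2)*(-5) + 31*(17 - 9)) = 3 + (20 + 31*8) = 3 + (20 + 248) = 3 + 268 = 271)
1/R = 1/271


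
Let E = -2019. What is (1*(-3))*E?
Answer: 6057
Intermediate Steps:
(1*(-3))*E = (1*(-3))*(-2019) = -3*(-2019) = 6057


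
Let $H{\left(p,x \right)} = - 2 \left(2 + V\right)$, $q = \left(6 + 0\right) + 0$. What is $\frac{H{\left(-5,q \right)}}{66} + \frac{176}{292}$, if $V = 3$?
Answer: $\frac{1087}{2409} \approx 0.45122$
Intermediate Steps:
$q = 6$ ($q = 6 + 0 = 6$)
$H{\left(p,x \right)} = -10$ ($H{\left(p,x \right)} = - 2 \left(2 + 3\right) = \left(-2\right) 5 = -10$)
$\frac{H{\left(-5,q \right)}}{66} + \frac{176}{292} = - \frac{10}{66} + \frac{176}{292} = \left(-10\right) \frac{1}{66} + 176 \cdot \frac{1}{292} = - \frac{5}{33} + \frac{44}{73} = \frac{1087}{2409}$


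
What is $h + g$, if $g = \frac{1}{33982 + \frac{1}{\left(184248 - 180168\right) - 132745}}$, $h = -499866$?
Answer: $- \frac{2185561126971449}{4372294029} \approx -4.9987 \cdot 10^{5}$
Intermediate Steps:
$g = \frac{128665}{4372294029}$ ($g = \frac{1}{33982 + \frac{1}{4080 - 132745}} = \frac{1}{33982 + \frac{1}{-128665}} = \frac{1}{33982 - \frac{1}{128665}} = \frac{1}{\frac{4372294029}{128665}} = \frac{128665}{4372294029} \approx 2.9427 \cdot 10^{-5}$)
$h + g = -499866 + \frac{128665}{4372294029} = - \frac{2185561126971449}{4372294029}$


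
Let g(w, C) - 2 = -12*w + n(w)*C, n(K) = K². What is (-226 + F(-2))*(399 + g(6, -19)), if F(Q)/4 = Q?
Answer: 83070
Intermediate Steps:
F(Q) = 4*Q
g(w, C) = 2 - 12*w + C*w² (g(w, C) = 2 + (-12*w + w²*C) = 2 + (-12*w + C*w²) = 2 - 12*w + C*w²)
(-226 + F(-2))*(399 + g(6, -19)) = (-226 + 4*(-2))*(399 + (2 - 12*6 - 19*6²)) = (-226 - 8)*(399 + (2 - 72 - 19*36)) = -234*(399 + (2 - 72 - 684)) = -234*(399 - 754) = -234*(-355) = 83070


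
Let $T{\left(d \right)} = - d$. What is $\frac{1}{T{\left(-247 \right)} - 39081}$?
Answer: $- \frac{1}{38834} \approx -2.5751 \cdot 10^{-5}$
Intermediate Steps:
$\frac{1}{T{\left(-247 \right)} - 39081} = \frac{1}{\left(-1\right) \left(-247\right) - 39081} = \frac{1}{247 - 39081} = \frac{1}{-38834} = - \frac{1}{38834}$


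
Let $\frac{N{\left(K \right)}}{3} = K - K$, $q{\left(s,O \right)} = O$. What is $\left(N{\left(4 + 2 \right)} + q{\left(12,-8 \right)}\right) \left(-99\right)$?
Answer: $792$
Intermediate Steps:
$N{\left(K \right)} = 0$ ($N{\left(K \right)} = 3 \left(K - K\right) = 3 \cdot 0 = 0$)
$\left(N{\left(4 + 2 \right)} + q{\left(12,-8 \right)}\right) \left(-99\right) = \left(0 - 8\right) \left(-99\right) = \left(-8\right) \left(-99\right) = 792$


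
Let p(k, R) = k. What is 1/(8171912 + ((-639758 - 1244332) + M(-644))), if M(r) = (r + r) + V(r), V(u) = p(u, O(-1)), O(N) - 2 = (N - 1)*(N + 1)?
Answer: 1/6285890 ≈ 1.5909e-7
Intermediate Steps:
O(N) = 2 + (1 + N)*(-1 + N) (O(N) = 2 + (N - 1)*(N + 1) = 2 + (-1 + N)*(1 + N) = 2 + (1 + N)*(-1 + N))
V(u) = u
M(r) = 3*r (M(r) = (r + r) + r = 2*r + r = 3*r)
1/(8171912 + ((-639758 - 1244332) + M(-644))) = 1/(8171912 + ((-639758 - 1244332) + 3*(-644))) = 1/(8171912 + (-1884090 - 1932)) = 1/(8171912 - 1886022) = 1/6285890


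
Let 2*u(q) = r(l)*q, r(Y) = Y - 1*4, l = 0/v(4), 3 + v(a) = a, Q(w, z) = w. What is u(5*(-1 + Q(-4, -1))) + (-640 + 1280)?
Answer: 690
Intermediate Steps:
v(a) = -3 + a
l = 0 (l = 0/(-3 + 4) = 0/1 = 0*1 = 0)
r(Y) = -4 + Y (r(Y) = Y - 4 = -4 + Y)
u(q) = -2*q (u(q) = ((-4 + 0)*q)/2 = (-4*q)/2 = -2*q)
u(5*(-1 + Q(-4, -1))) + (-640 + 1280) = -10*(-1 - 4) + (-640 + 1280) = -10*(-5) + 640 = -2*(-25) + 640 = 50 + 640 = 690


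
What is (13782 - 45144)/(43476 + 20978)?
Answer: -15681/32227 ≈ -0.48658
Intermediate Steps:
(13782 - 45144)/(43476 + 20978) = -31362/64454 = -31362*1/64454 = -15681/32227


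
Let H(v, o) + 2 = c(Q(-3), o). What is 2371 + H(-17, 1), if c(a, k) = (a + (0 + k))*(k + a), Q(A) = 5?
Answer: 2405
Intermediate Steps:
c(a, k) = (a + k)**2 (c(a, k) = (a + k)*(a + k) = (a + k)**2)
H(v, o) = -2 + (5 + o)**2
2371 + H(-17, 1) = 2371 + (-2 + (5 + 1)**2) = 2371 + (-2 + 6**2) = 2371 + (-2 + 36) = 2371 + 34 = 2405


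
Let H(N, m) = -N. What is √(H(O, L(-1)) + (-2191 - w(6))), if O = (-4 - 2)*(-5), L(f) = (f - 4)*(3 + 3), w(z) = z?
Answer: I*√2227 ≈ 47.191*I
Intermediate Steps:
L(f) = -24 + 6*f (L(f) = (-4 + f)*6 = -24 + 6*f)
O = 30 (O = -6*(-5) = 30)
√(H(O, L(-1)) + (-2191 - w(6))) = √(-1*30 + (-2191 - 1*6)) = √(-30 + (-2191 - 6)) = √(-30 - 2197) = √(-2227) = I*√2227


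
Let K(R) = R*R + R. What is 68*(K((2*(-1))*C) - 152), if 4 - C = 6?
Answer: -8976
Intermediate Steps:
C = -2 (C = 4 - 1*6 = 4 - 6 = -2)
K(R) = R + R² (K(R) = R² + R = R + R²)
68*(K((2*(-1))*C) - 152) = 68*(((2*(-1))*(-2))*(1 + (2*(-1))*(-2)) - 152) = 68*((-2*(-2))*(1 - 2*(-2)) - 152) = 68*(4*(1 + 4) - 152) = 68*(4*5 - 152) = 68*(20 - 152) = 68*(-132) = -8976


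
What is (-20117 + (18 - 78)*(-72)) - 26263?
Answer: -42060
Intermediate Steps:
(-20117 + (18 - 78)*(-72)) - 26263 = (-20117 - 60*(-72)) - 26263 = (-20117 + 4320) - 26263 = -15797 - 26263 = -42060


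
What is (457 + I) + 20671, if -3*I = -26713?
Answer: 90097/3 ≈ 30032.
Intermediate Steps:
I = 26713/3 (I = -⅓*(-26713) = 26713/3 ≈ 8904.3)
(457 + I) + 20671 = (457 + 26713/3) + 20671 = 28084/3 + 20671 = 90097/3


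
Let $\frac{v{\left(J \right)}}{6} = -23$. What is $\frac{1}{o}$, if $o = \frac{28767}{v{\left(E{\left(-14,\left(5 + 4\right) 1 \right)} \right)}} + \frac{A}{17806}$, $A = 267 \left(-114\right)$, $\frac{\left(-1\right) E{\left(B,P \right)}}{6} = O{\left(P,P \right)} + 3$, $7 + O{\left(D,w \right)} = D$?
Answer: $- \frac{409538}{86070941} \approx -0.0047581$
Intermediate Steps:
$O{\left(D,w \right)} = -7 + D$
$E{\left(B,P \right)} = 24 - 6 P$ ($E{\left(B,P \right)} = - 6 \left(\left(-7 + P\right) + 3\right) = - 6 \left(-4 + P\right) = 24 - 6 P$)
$v{\left(J \right)} = -138$ ($v{\left(J \right)} = 6 \left(-23\right) = -138$)
$A = -30438$
$o = - \frac{86070941}{409538}$ ($o = \frac{28767}{-138} - \frac{30438}{17806} = 28767 \left(- \frac{1}{138}\right) - \frac{15219}{8903} = - \frac{9589}{46} - \frac{15219}{8903} = - \frac{86070941}{409538} \approx -210.17$)
$\frac{1}{o} = \frac{1}{- \frac{86070941}{409538}} = - \frac{409538}{86070941}$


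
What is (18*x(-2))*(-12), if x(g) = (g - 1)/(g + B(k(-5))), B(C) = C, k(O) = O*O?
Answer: 648/23 ≈ 28.174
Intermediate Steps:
k(O) = O²
x(g) = (-1 + g)/(25 + g) (x(g) = (g - 1)/(g + (-5)²) = (-1 + g)/(g + 25) = (-1 + g)/(25 + g))
(18*x(-2))*(-12) = (18*((-1 - 2)/(25 - 2)))*(-12) = (18*(-3/23))*(-12) = -54/23*(-12) = 648/23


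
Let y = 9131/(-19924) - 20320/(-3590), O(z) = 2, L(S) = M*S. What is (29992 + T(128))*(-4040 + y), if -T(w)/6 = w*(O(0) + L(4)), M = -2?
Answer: -249636968123650/1788179 ≈ -1.3960e+8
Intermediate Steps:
L(S) = -2*S
y = 37207539/7152716 (y = 9131*(-1/19924) - 20320*(-1/3590) = -9131/19924 + 2032/359 = 37207539/7152716 ≈ 5.2019)
T(w) = 36*w (T(w) = -6*w*(2 - 2*4) = -6*w*(2 - 8) = -6*w*(-6) = -(-36)*w = 36*w)
(29992 + T(128))*(-4040 + y) = (29992 + 36*128)*(-4040 + 37207539/7152716) = (29992 + 4608)*(-28859765101/7152716) = 34600*(-28859765101/7152716) = -249636968123650/1788179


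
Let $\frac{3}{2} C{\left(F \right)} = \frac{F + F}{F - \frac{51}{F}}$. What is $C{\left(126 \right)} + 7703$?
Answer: $\frac{40640381}{5275} \approx 7704.3$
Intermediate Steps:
$C{\left(F \right)} = \frac{4 F}{3 \left(F - \frac{51}{F}\right)}$ ($C{\left(F \right)} = \frac{2 \frac{F + F}{F - \frac{51}{F}}}{3} = \frac{2 \frac{2 F}{F - \frac{51}{F}}}{3} = \frac{4 F}{3 \left(F - \frac{51}{F}\right)}$)
$C{\left(126 \right)} + 7703 = \frac{4 \cdot 126^{2}}{3 \left(-51 + 126^{2}\right)} + 7703 = \frac{4}{3} \cdot 15876 \frac{1}{-51 + 15876} + 7703 = \frac{4}{3} \cdot 15876 \cdot \frac{1}{15825} + 7703 = \frac{7056}{5275} + 7703 = \frac{40640381}{5275}$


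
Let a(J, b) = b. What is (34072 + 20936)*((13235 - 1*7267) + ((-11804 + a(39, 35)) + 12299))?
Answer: 357441984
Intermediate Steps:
(34072 + 20936)*((13235 - 1*7267) + ((-11804 + a(39, 35)) + 12299)) = (34072 + 20936)*((13235 - 1*7267) + ((-11804 + 35) + 12299)) = 55008*((13235 - 7267) + (-11769 + 12299)) = 55008*(5968 + 530) = 55008*6498 = 357441984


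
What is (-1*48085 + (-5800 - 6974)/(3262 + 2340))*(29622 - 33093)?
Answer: 467517570312/2801 ≈ 1.6691e+8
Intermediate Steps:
(-1*48085 + (-5800 - 6974)/(3262 + 2340))*(29622 - 33093) = (-48085 - 12774/5602)*(-3471) = (-48085 - 12774*1/5602)*(-3471) = (-48085 - 6387/2801)*(-3471) = -134692472/2801*(-3471) = 467517570312/2801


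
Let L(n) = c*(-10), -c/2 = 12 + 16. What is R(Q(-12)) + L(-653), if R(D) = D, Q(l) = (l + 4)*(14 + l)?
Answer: 544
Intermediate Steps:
c = -56 (c = -2*(12 + 16) = -2*28 = -56)
Q(l) = (4 + l)*(14 + l)
L(n) = 560 (L(n) = -56*(-10) = 560)
R(Q(-12)) + L(-653) = (56 + (-12)² + 18*(-12)) + 560 = (56 + 144 - 216) + 560 = -16 + 560 = 544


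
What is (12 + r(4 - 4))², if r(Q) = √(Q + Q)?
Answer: 144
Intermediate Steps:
r(Q) = √2*√Q (r(Q) = √(2*Q) = √2*√Q)
(12 + r(4 - 4))² = (12 + √2*√(4 - 4))² = (12 + √2*√0)² = (12 + √2*0)² = (12 + 0)² = 12² = 144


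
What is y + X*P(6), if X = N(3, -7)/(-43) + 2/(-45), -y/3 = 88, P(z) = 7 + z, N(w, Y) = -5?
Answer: -509033/1935 ≈ -263.07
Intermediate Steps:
y = -264 (y = -3*88 = -264)
X = 139/1935 (X = -5/(-43) + 2/(-45) = -5*(-1/43) + 2*(-1/45) = 5/43 - 2/45 = 139/1935 ≈ 0.071835)
y + X*P(6) = -264 + 139*(7 + 6)/1935 = -264 + (139/1935)*13 = -264 + 1807/1935 = -509033/1935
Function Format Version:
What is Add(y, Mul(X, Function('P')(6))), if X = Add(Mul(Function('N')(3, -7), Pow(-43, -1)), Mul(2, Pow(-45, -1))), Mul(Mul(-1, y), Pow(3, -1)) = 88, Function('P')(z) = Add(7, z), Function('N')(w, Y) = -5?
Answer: Rational(-509033, 1935) ≈ -263.07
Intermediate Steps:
y = -264 (y = Mul(-3, 88) = -264)
X = Rational(139, 1935) (X = Add(Mul(-5, Pow(-43, -1)), Mul(2, Pow(-45, -1))) = Add(Mul(-5, Rational(-1, 43)), Mul(2, Rational(-1, 45))) = Add(Rational(5, 43), Rational(-2, 45)) = Rational(139, 1935) ≈ 0.071835)
Add(y, Mul(X, Function('P')(6))) = Add(-264, Mul(Rational(139, 1935), Add(7, 6))) = Add(-264, Mul(Rational(139, 1935), 13)) = Add(-264, Rational(1807, 1935)) = Rational(-509033, 1935)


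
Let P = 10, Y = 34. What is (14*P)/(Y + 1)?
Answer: 4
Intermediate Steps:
(14*P)/(Y + 1) = (14*10)/(34 + 1) = 140/35 = 140*(1/35) = 4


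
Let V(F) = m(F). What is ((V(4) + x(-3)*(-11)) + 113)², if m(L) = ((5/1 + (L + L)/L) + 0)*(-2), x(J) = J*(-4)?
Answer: 1089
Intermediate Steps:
x(J) = -4*J
m(L) = -14 (m(L) = ((5*1 + (2*L)/L) + 0)*(-2) = ((5 + 2) + 0)*(-2) = (7 + 0)*(-2) = 7*(-2) = -14)
V(F) = -14
((V(4) + x(-3)*(-11)) + 113)² = ((-14 - 4*(-3)*(-11)) + 113)² = ((-14 + 12*(-11)) + 113)² = ((-14 - 132) + 113)² = (-146 + 113)² = (-33)² = 1089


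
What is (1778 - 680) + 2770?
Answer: 3868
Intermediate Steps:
(1778 - 680) + 2770 = 1098 + 2770 = 3868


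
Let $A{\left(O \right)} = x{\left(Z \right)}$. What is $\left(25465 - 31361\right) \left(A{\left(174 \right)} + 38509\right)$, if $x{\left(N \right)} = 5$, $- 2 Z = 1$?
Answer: $-227078544$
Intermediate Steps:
$Z = - \frac{1}{2}$ ($Z = \left(- \frac{1}{2}\right) 1 = - \frac{1}{2} \approx -0.5$)
$A{\left(O \right)} = 5$
$\left(25465 - 31361\right) \left(A{\left(174 \right)} + 38509\right) = \left(25465 - 31361\right) \left(5 + 38509\right) = \left(-5896\right) 38514 = -227078544$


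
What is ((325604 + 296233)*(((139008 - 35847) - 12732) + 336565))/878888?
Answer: 132760333989/439444 ≈ 3.0211e+5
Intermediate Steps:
((325604 + 296233)*(((139008 - 35847) - 12732) + 336565))/878888 = (621837*((103161 - 12732) + 336565))*(1/878888) = (621837*(90429 + 336565))*(1/878888) = (621837*426994)*(1/878888) = 265520667978*(1/878888) = 132760333989/439444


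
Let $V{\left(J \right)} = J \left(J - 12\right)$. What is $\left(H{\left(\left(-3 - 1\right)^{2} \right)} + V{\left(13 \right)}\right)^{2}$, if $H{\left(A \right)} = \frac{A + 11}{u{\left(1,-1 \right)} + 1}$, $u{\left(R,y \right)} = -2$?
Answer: $196$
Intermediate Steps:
$V{\left(J \right)} = J \left(-12 + J\right)$
$H{\left(A \right)} = -11 - A$ ($H{\left(A \right)} = \frac{A + 11}{-2 + 1} = \frac{11 + A}{-1} = \left(11 + A\right) \left(-1\right) = -11 - A$)
$\left(H{\left(\left(-3 - 1\right)^{2} \right)} + V{\left(13 \right)}\right)^{2} = \left(\left(-11 - \left(-3 - 1\right)^{2}\right) + 13 \left(-12 + 13\right)\right)^{2} = \left(\left(-11 - \left(-4\right)^{2}\right) + 13 \cdot 1\right)^{2} = \left(\left(-11 - 16\right) + 13\right)^{2} = \left(-27 + 13\right)^{2} = \left(-14\right)^{2} = 196$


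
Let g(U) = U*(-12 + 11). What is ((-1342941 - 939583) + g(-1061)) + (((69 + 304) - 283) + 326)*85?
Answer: -2246103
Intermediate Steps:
g(U) = -U (g(U) = U*(-1) = -U)
((-1342941 - 939583) + g(-1061)) + (((69 + 304) - 283) + 326)*85 = ((-1342941 - 939583) - 1*(-1061)) + (((69 + 304) - 283) + 326)*85 = (-2282524 + 1061) + ((373 - 283) + 326)*85 = -2281463 + (90 + 326)*85 = -2281463 + 416*85 = -2281463 + 35360 = -2246103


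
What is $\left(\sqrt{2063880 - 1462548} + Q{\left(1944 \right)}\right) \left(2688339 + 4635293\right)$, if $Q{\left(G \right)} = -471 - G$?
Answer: $-17686571280 + 14647264 \sqrt{150333} \approx -1.2007 \cdot 10^{10}$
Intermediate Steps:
$\left(\sqrt{2063880 - 1462548} + Q{\left(1944 \right)}\right) \left(2688339 + 4635293\right) = \left(\sqrt{2063880 - 1462548} - 2415\right) \left(2688339 + 4635293\right) = \left(\sqrt{601332} - 2415\right) 7323632 = \left(2 \sqrt{150333} - 2415\right) 7323632 = \left(-2415 + 2 \sqrt{150333}\right) 7323632 = -17686571280 + 14647264 \sqrt{150333}$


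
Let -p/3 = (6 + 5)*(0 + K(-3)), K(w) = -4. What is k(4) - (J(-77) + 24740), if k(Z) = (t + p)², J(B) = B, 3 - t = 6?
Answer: -8022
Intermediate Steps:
t = -3 (t = 3 - 1*6 = 3 - 6 = -3)
p = 132 (p = -3*(6 + 5)*(0 - 4) = -33*(-4) = -3*(-44) = 132)
k(Z) = 16641 (k(Z) = (-3 + 132)² = 129² = 16641)
k(4) - (J(-77) + 24740) = 16641 - (-77 + 24740) = 16641 - 1*24663 = 16641 - 24663 = -8022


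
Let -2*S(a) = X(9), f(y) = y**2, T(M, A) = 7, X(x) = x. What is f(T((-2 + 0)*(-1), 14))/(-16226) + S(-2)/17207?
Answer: -65440/19942913 ≈ -0.0032814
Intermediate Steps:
S(a) = -9/2 (S(a) = -1/2*9 = -9/2)
f(T((-2 + 0)*(-1), 14))/(-16226) + S(-2)/17207 = 7**2/(-16226) - 9/2/17207 = 49*(-1/16226) - 9/2*1/17207 = -7/2318 - 9/34414 = -65440/19942913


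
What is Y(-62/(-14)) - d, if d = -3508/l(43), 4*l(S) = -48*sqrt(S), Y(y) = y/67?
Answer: 31/469 - 877*sqrt(43)/129 ≈ -44.514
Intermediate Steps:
Y(y) = y/67 (Y(y) = y*(1/67) = y/67)
l(S) = -12*sqrt(S) (l(S) = (-48*sqrt(S))/4 = -12*sqrt(S))
d = 877*sqrt(43)/129 (d = -3508*(-sqrt(43)/516) = -(-877)*sqrt(43)/129 = 877*sqrt(43)/129 ≈ 44.580)
Y(-62/(-14)) - d = (-62/(-14))/67 - 877*sqrt(43)/129 = (-62*(-1/14))/67 - 877*sqrt(43)/129 = (1/67)*(31/7) - 877*sqrt(43)/129 = 31/469 - 877*sqrt(43)/129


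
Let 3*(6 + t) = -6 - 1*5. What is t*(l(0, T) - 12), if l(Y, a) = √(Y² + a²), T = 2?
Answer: 290/3 ≈ 96.667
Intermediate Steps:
t = -29/3 (t = -6 + (-6 - 1*5)/3 = -6 + (-6 - 5)/3 = -6 + (⅓)*(-11) = -6 - 11/3 = -29/3 ≈ -9.6667)
t*(l(0, T) - 12) = -29*(√(0² + 2²) - 12)/3 = -29*(√(0 + 4) - 12)/3 = -29*(√4 - 12)/3 = -29*(2 - 12)/3 = -29/3*(-10) = 290/3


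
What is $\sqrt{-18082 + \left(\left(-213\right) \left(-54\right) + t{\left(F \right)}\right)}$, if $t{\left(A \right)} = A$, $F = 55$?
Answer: $15 i \sqrt{29} \approx 80.777 i$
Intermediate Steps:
$\sqrt{-18082 + \left(\left(-213\right) \left(-54\right) + t{\left(F \right)}\right)} = \sqrt{-18082 + \left(\left(-213\right) \left(-54\right) + 55\right)} = \sqrt{-18082 + \left(11502 + 55\right)} = \sqrt{-18082 + 11557} = \sqrt{-6525} = 15 i \sqrt{29}$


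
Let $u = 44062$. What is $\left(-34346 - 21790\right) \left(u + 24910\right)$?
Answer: $-3871812192$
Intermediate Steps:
$\left(-34346 - 21790\right) \left(u + 24910\right) = \left(-34346 - 21790\right) \left(44062 + 24910\right) = \left(-56136\right) 68972 = -3871812192$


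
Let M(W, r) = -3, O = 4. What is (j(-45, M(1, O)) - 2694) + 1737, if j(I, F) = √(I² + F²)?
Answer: -957 + 3*√226 ≈ -911.90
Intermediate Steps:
j(I, F) = √(F² + I²)
(j(-45, M(1, O)) - 2694) + 1737 = (√((-3)² + (-45)²) - 2694) + 1737 = (√(9 + 2025) - 2694) + 1737 = (√2034 - 2694) + 1737 = (3*√226 - 2694) + 1737 = (-2694 + 3*√226) + 1737 = -957 + 3*√226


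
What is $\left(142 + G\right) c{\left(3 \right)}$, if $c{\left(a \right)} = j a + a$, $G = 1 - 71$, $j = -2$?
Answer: $-216$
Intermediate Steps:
$G = -70$ ($G = 1 - 71 = -70$)
$c{\left(a \right)} = - a$ ($c{\left(a \right)} = - 2 a + a = - a$)
$\left(142 + G\right) c{\left(3 \right)} = \left(142 - 70\right) \left(\left(-1\right) 3\right) = 72 \left(-3\right) = -216$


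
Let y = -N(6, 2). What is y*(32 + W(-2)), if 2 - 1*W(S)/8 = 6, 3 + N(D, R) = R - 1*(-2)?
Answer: 0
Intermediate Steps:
N(D, R) = -1 + R (N(D, R) = -3 + (R - 1*(-2)) = -3 + (R + 2) = -3 + (2 + R) = -1 + R)
W(S) = -32 (W(S) = 16 - 8*6 = 16 - 48 = -32)
y = -1 (y = -(-1 + 2) = -1*1 = -1)
y*(32 + W(-2)) = -(32 - 32) = -1*0 = 0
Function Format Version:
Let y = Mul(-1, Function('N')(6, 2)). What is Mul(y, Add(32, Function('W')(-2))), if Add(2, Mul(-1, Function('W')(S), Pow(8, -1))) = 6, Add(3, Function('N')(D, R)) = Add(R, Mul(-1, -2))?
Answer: 0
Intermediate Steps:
Function('N')(D, R) = Add(-1, R) (Function('N')(D, R) = Add(-3, Add(R, Mul(-1, -2))) = Add(-3, Add(R, 2)) = Add(-3, Add(2, R)) = Add(-1, R))
Function('W')(S) = -32 (Function('W')(S) = Add(16, Mul(-8, 6)) = Add(16, -48) = -32)
y = -1 (y = Mul(-1, Add(-1, 2)) = Mul(-1, 1) = -1)
Mul(y, Add(32, Function('W')(-2))) = Mul(-1, Add(32, -32)) = Mul(-1, 0) = 0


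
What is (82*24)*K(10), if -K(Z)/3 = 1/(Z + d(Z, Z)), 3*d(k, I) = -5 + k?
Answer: -17712/35 ≈ -506.06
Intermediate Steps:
d(k, I) = -5/3 + k/3 (d(k, I) = (-5 + k)/3 = -5/3 + k/3)
K(Z) = -3/(-5/3 + 4*Z/3) (K(Z) = -3/(Z + (-5/3 + Z/3)) = -3/(-5/3 + 4*Z/3))
(82*24)*K(10) = (82*24)*(-9/(-5 + 4*10)) = 1968*(-9/(-5 + 40)) = 1968*(-9/35) = -17712/35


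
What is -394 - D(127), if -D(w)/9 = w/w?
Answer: -385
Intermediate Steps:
D(w) = -9 (D(w) = -9*w/w = -9*1 = -9)
-394 - D(127) = -394 - 1*(-9) = -394 + 9 = -385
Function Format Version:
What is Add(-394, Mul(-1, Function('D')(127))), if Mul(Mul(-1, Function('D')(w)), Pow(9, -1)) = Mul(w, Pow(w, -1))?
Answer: -385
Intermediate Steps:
Function('D')(w) = -9 (Function('D')(w) = Mul(-9, Mul(w, Pow(w, -1))) = Mul(-9, 1) = -9)
Add(-394, Mul(-1, Function('D')(127))) = Add(-394, Mul(-1, -9)) = Add(-394, 9) = -385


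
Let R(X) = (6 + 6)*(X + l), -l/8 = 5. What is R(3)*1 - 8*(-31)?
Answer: -196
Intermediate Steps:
l = -40 (l = -8*5 = -40)
R(X) = -480 + 12*X (R(X) = (6 + 6)*(X - 40) = 12*(-40 + X) = -480 + 12*X)
R(3)*1 - 8*(-31) = (-480 + 12*3)*1 - 8*(-31) = (-480 + 36)*1 + 248 = -444*1 + 248 = -444 + 248 = -196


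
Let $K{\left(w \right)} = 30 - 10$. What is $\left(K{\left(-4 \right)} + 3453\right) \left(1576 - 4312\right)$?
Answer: $-9502128$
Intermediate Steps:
$K{\left(w \right)} = 20$
$\left(K{\left(-4 \right)} + 3453\right) \left(1576 - 4312\right) = \left(20 + 3453\right) \left(1576 - 4312\right) = 3473 \left(-2736\right) = -9502128$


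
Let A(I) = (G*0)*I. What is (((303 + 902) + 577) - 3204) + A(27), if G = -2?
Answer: -1422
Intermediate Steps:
A(I) = 0 (A(I) = (-2*0)*I = 0*I = 0)
(((303 + 902) + 577) - 3204) + A(27) = (((303 + 902) + 577) - 3204) + 0 = ((1205 + 577) - 3204) + 0 = (1782 - 3204) + 0 = -1422 + 0 = -1422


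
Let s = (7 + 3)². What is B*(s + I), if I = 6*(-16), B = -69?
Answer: -276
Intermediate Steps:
I = -96
s = 100 (s = 10² = 100)
B*(s + I) = -69*(100 - 96) = -69*4 = -276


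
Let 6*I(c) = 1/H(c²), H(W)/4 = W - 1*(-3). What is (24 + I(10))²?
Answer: 3519930241/6110784 ≈ 576.02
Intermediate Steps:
H(W) = 12 + 4*W (H(W) = 4*(W - 1*(-3)) = 4*(W + 3) = 4*(3 + W) = 12 + 4*W)
I(c) = 1/(6*(12 + 4*c²)) (I(c) = (1/(12 + 4*c²))/6 = 1/(6*(12 + 4*c²)))
(24 + I(10))² = (24 + 1/(24*(3 + 10²)))² = (24 + 1/(24*(3 + 100)))² = (24 + (1/24)/103)² = (24 + (1/24)*(1/103))² = (24 + 1/2472)² = (59329/2472)² = 3519930241/6110784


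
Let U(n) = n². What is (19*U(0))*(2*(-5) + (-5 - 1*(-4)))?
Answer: 0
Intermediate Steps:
(19*U(0))*(2*(-5) + (-5 - 1*(-4))) = (19*0²)*(2*(-5) + (-5 - 1*(-4))) = (19*0)*(-10 + (-5 + 4)) = 0*(-10 - 1) = 0*(-11) = 0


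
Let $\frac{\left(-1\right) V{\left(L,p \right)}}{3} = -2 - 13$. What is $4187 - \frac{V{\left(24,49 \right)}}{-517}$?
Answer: $\frac{2164724}{517} \approx 4187.1$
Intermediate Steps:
$V{\left(L,p \right)} = 45$ ($V{\left(L,p \right)} = - 3 \left(-2 - 13\right) = \left(-3\right) \left(-15\right) = 45$)
$4187 - \frac{V{\left(24,49 \right)}}{-517} = 4187 - \frac{45}{-517} = 4187 - 45 \left(- \frac{1}{517}\right) = 4187 - - \frac{45}{517} = 4187 + \frac{45}{517} = \frac{2164724}{517}$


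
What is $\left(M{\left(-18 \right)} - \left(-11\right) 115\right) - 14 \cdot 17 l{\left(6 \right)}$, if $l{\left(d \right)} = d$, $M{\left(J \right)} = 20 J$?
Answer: $-523$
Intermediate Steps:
$\left(M{\left(-18 \right)} - \left(-11\right) 115\right) - 14 \cdot 17 l{\left(6 \right)} = \left(20 \left(-18\right) - \left(-11\right) 115\right) - 14 \cdot 17 \cdot 6 = \left(-360 - -1265\right) - 238 \cdot 6 = \left(-360 + 1265\right) - 1428 = 905 - 1428 = -523$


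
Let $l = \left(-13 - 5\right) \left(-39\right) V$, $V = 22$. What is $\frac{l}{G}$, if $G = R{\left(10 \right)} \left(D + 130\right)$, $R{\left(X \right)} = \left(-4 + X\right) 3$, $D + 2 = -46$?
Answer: $\frac{429}{41} \approx 10.463$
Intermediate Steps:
$D = -48$ ($D = -2 - 46 = -48$)
$R{\left(X \right)} = -12 + 3 X$
$l = 15444$ ($l = \left(-13 - 5\right) \left(-39\right) 22 = \left(-18\right) \left(-39\right) 22 = 702 \cdot 22 = 15444$)
$G = 1476$ ($G = \left(-12 + 3 \cdot 10\right) \left(-48 + 130\right) = \left(-12 + 30\right) 82 = 18 \cdot 82 = 1476$)
$\frac{l}{G} = \frac{15444}{1476} = 15444 \cdot \frac{1}{1476} = \frac{429}{41}$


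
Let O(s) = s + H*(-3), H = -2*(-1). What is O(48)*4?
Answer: 168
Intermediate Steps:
H = 2
O(s) = -6 + s (O(s) = s + 2*(-3) = s - 6 = -6 + s)
O(48)*4 = (-6 + 48)*4 = 42*4 = 168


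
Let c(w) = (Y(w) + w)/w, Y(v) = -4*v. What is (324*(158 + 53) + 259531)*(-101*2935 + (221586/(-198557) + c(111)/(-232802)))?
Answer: -4493014477997567794445/46224466714 ≈ -9.7200e+10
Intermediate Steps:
c(w) = -3 (c(w) = (-4*w + w)/w = (-3*w)/w = -3)
(324*(158 + 53) + 259531)*(-101*2935 + (221586/(-198557) + c(111)/(-232802))) = (324*(158 + 53) + 259531)*(-101*2935 + (221586/(-198557) - 3/(-232802))) = (324*211 + 259531)*(-296435 + (221586*(-1/198557) - 3*(-1/232802))) = (68364 + 259531)*(-296435 + (-221586/198557 + 3/232802)) = 327895*(-296435 - 51585068301/46224466714) = 327895*(-13702601375432891/46224466714) = -4493014477997567794445/46224466714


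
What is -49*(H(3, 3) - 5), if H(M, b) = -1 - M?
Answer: 441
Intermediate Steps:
-49*(H(3, 3) - 5) = -49*((-1 - 1*3) - 5) = -49*((-1 - 3) - 5) = -49*(-4 - 5) = -49*(-9) = 441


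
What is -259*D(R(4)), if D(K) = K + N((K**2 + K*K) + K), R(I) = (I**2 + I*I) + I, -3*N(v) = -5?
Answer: -29267/3 ≈ -9755.7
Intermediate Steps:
N(v) = 5/3 (N(v) = -1/3*(-5) = 5/3)
R(I) = I + 2*I**2 (R(I) = (I**2 + I**2) + I = 2*I**2 + I = I + 2*I**2)
D(K) = 5/3 + K (D(K) = K + 5/3 = 5/3 + K)
-259*D(R(4)) = -259*(5/3 + 4*(1 + 2*4)) = -259*(5/3 + 4*(1 + 8)) = -259*(5/3 + 4*9) = -259*(5/3 + 36) = -259*113/3 = -29267/3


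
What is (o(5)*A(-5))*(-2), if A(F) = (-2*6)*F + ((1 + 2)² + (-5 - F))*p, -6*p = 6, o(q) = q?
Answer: -510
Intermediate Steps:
p = -1 (p = -⅙*6 = -1)
A(F) = -4 - 11*F (A(F) = (-2*6)*F + ((1 + 2)² + (-5 - F))*(-1) = -12*F + (3² + (-5 - F))*(-1) = -12*F + (9 + (-5 - F))*(-1) = -12*F + (4 - F)*(-1) = -12*F + (-4 + F) = -4 - 11*F)
(o(5)*A(-5))*(-2) = (5*(-4 - 11*(-5)))*(-2) = (5*(-4 + 55))*(-2) = (5*51)*(-2) = 255*(-2) = -510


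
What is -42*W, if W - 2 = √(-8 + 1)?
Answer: -84 - 42*I*√7 ≈ -84.0 - 111.12*I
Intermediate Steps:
W = 2 + I*√7 (W = 2 + √(-8 + 1) = 2 + √(-7) = 2 + I*√7 ≈ 2.0 + 2.6458*I)
-42*W = -42*(2 + I*√7) = -84 - 42*I*√7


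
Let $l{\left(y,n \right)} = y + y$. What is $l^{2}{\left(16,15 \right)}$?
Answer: $1024$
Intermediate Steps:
$l{\left(y,n \right)} = 2 y$
$l^{2}{\left(16,15 \right)} = \left(2 \cdot 16\right)^{2} = 32^{2} = 1024$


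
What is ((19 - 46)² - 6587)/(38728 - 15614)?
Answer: -2929/11557 ≈ -0.25344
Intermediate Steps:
((19 - 46)² - 6587)/(38728 - 15614) = ((-27)² - 6587)/23114 = (729 - 6587)*(1/23114) = -5858*1/23114 = -2929/11557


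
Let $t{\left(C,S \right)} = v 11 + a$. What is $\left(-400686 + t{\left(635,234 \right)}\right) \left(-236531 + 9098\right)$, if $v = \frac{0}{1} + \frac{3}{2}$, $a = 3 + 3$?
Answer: $\frac{182248203591}{2} \approx 9.1124 \cdot 10^{10}$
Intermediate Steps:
$a = 6$
$v = \frac{3}{2}$ ($v = 0 \cdot 1 + 3 \cdot \frac{1}{2} = 0 + \frac{3}{2} = \frac{3}{2} \approx 1.5$)
$t{\left(C,S \right)} = \frac{45}{2}$ ($t{\left(C,S \right)} = \frac{3}{2} \cdot 11 + 6 = \frac{33}{2} + 6 = \frac{45}{2}$)
$\left(-400686 + t{\left(635,234 \right)}\right) \left(-236531 + 9098\right) = \left(-400686 + \frac{45}{2}\right) \left(-236531 + 9098\right) = \left(- \frac{801327}{2}\right) \left(-227433\right) = \frac{182248203591}{2}$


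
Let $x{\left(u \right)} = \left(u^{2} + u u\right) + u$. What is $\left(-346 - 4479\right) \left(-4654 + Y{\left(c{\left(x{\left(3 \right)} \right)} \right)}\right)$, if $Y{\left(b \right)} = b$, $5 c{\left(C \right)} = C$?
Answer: $22435285$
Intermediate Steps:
$x{\left(u \right)} = u + 2 u^{2}$ ($x{\left(u \right)} = \left(u^{2} + u^{2}\right) + u = 2 u^{2} + u = u + 2 u^{2}$)
$c{\left(C \right)} = \frac{C}{5}$
$\left(-346 - 4479\right) \left(-4654 + Y{\left(c{\left(x{\left(3 \right)} \right)} \right)}\right) = \left(-346 - 4479\right) \left(-4654 + \frac{3 \left(1 + 2 \cdot 3\right)}{5}\right) = - 4825 \left(-4654 + \frac{3 \left(1 + 6\right)}{5}\right) = - 4825 \left(-4654 + \frac{3 \cdot 7}{5}\right) = - 4825 \left(-4654 + \frac{1}{5} \cdot 21\right) = - 4825 \left(-4654 + \frac{21}{5}\right) = \left(-4825\right) \left(- \frac{23249}{5}\right) = 22435285$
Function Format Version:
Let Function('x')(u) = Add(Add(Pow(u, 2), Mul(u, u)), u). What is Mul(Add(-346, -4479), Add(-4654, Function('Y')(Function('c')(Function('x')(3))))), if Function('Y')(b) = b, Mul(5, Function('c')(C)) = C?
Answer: 22435285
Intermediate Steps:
Function('x')(u) = Add(u, Mul(2, Pow(u, 2))) (Function('x')(u) = Add(Add(Pow(u, 2), Pow(u, 2)), u) = Add(Mul(2, Pow(u, 2)), u) = Add(u, Mul(2, Pow(u, 2))))
Function('c')(C) = Mul(Rational(1, 5), C)
Mul(Add(-346, -4479), Add(-4654, Function('Y')(Function('c')(Function('x')(3))))) = Mul(Add(-346, -4479), Add(-4654, Mul(Rational(1, 5), Mul(3, Add(1, Mul(2, 3)))))) = Mul(-4825, Add(-4654, Mul(Rational(1, 5), Mul(3, Add(1, 6))))) = Mul(-4825, Add(-4654, Mul(Rational(1, 5), Mul(3, 7)))) = Mul(-4825, Add(-4654, Mul(Rational(1, 5), 21))) = Mul(-4825, Add(-4654, Rational(21, 5))) = Mul(-4825, Rational(-23249, 5)) = 22435285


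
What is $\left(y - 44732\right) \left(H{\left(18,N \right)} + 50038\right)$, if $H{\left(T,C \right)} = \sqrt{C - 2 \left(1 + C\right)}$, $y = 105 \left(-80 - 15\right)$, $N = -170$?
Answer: $-2737428866 - 109414 \sqrt{42} \approx -2.7381 \cdot 10^{9}$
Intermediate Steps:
$y = -9975$ ($y = 105 \left(-95\right) = -9975$)
$H{\left(T,C \right)} = \sqrt{-2 - C}$ ($H{\left(T,C \right)} = \sqrt{C - \left(2 + 2 C\right)} = \sqrt{-2 - C}$)
$\left(y - 44732\right) \left(H{\left(18,N \right)} + 50038\right) = \left(-9975 - 44732\right) \left(\sqrt{-2 - -170} + 50038\right) = - 54707 \left(\sqrt{-2 + 170} + 50038\right) = - 54707 \left(\sqrt{168} + 50038\right) = - 54707 \left(2 \sqrt{42} + 50038\right) = - 54707 \left(50038 + 2 \sqrt{42}\right) = -2737428866 - 109414 \sqrt{42}$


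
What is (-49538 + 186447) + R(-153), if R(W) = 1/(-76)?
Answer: 10405083/76 ≈ 1.3691e+5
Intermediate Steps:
R(W) = -1/76
(-49538 + 186447) + R(-153) = (-49538 + 186447) - 1/76 = 136909 - 1/76 = 10405083/76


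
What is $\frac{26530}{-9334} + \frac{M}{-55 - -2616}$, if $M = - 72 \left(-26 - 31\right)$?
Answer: $- \frac{1139869}{919399} \approx -1.2398$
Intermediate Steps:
$M = 4104$ ($M = \left(-72\right) \left(-57\right) = 4104$)
$\frac{26530}{-9334} + \frac{M}{-55 - -2616} = \frac{26530}{-9334} + \frac{4104}{-55 - -2616} = 26530 \left(- \frac{1}{9334}\right) + \frac{4104}{-55 + 2616} = - \frac{13265}{4667} + \frac{4104}{2561} = - \frac{1139869}{919399}$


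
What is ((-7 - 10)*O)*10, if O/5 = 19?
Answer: -16150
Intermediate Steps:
O = 95 (O = 5*19 = 95)
((-7 - 10)*O)*10 = ((-7 - 10)*95)*10 = -17*95*10 = -1615*10 = -16150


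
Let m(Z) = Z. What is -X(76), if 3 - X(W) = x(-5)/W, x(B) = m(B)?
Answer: -233/76 ≈ -3.0658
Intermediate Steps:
x(B) = B
X(W) = 3 + 5/W (X(W) = 3 - (-5)/W = 3 + 5/W)
-X(76) = -(3 + 5/76) = -1*233/76 = -233/76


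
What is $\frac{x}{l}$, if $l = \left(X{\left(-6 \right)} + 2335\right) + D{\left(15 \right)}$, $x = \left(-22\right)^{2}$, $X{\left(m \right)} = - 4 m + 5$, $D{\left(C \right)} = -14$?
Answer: $\frac{242}{1175} \approx 0.20596$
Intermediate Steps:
$X{\left(m \right)} = 5 - 4 m$
$x = 484$
$l = 2350$ ($l = \left(\left(5 - -24\right) + 2335\right) - 14 = \left(\left(5 + 24\right) + 2335\right) - 14 = \left(29 + 2335\right) - 14 = 2364 - 14 = 2350$)
$\frac{x}{l} = \frac{484}{2350} = 484 \cdot \frac{1}{2350} = \frac{242}{1175}$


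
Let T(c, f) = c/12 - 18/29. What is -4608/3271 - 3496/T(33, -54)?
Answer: -69876128/42523 ≈ -1643.3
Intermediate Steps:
T(c, f) = -18/29 + c/12 (T(c, f) = c*(1/12) - 18*1/29 = c/12 - 18/29 = -18/29 + c/12)
-4608/3271 - 3496/T(33, -54) = -4608/3271 - 3496/(-18/29 + (1/12)*33) = -4608*1/3271 - 3496/(-18/29 + 11/4) = -4608/3271 - 3496/247/116 = -4608/3271 - 3496*116/247 = -4608/3271 - 21344/13 = -69876128/42523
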